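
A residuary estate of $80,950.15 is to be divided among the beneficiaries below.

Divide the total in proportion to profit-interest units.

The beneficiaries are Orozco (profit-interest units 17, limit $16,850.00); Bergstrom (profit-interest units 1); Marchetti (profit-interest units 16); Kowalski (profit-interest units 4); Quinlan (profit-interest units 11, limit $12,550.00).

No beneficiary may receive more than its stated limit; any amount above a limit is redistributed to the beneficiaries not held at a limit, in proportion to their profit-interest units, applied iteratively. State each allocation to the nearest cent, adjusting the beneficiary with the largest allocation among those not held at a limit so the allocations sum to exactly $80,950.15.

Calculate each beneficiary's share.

Combined profit-interest units = 49.
Pro-rata shares before constraints: Orozco 28,084.7459; Bergstrom 1,652.0439; Marchetti 26,432.7020; Kowalski 6,608.1755; Quinlan 18,172.4827.
Held at cap: Orozco ($16,850.00), Quinlan ($12,550.00); residual $51,550.15 reallocated over remaining profit-interest units 21.
Redistributed shares: Bergstrom 2,454.7690 → $2,454.77; Marchetti 39,276.3048 → $39,276.30; Kowalski 9,819.0762 → $9,819.08.

Orozco: $16,850.00; Bergstrom: $2,454.77; Marchetti: $39,276.30; Kowalski: $9,819.08; Quinlan: $12,550.00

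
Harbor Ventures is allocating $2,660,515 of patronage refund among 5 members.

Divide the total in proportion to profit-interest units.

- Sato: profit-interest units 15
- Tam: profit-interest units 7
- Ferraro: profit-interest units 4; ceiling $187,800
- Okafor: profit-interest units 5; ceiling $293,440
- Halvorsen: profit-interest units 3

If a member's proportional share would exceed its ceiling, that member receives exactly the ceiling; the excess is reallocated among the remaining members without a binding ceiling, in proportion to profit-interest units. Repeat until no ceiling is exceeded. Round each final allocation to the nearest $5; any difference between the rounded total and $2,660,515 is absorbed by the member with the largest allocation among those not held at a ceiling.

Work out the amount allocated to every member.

Total profit-interest units = 34.
Pro-rata shares before constraints: Sato 1,173,756.62; Tam 547,753.09; Ferraro 313,001.76; Okafor 391,252.21; Halvorsen 234,751.32.
Held at cap: Ferraro ($187,800), Okafor ($293,440); remaining pool $2,179,275 reallocated over remaining profit-interest units 25.
Shares after redistribution: Sato 1,307,565.00 → $1,307,565; Tam 610,197.00 → $610,195; Halvorsen 261,513.00 → $261,515.

Sato: $1,307,565; Tam: $610,195; Ferraro: $187,800; Okafor: $293,440; Halvorsen: $261,515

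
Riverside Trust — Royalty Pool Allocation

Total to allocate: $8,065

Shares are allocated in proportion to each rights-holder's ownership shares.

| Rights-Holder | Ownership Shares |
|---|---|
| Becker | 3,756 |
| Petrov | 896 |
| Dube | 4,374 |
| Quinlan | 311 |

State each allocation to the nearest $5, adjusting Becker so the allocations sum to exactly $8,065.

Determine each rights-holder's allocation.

Total ownership shares = 9,337.
Pro-rata amounts: Becker 3,756/9,337 × $8,065 = 3,244.31; Petrov 896/9,337 × $8,065 = 773.94; Dube 4,374/9,337 × $8,065 = 3,778.12; Quinlan 311/9,337 × $8,065 = 268.63.
After rounding ($5): Becker $3,245; Petrov $775; Dube $3,780; Quinlan $270. Sum = $8,070.
Difference $8,065 − $8,070 = −$5 applied to Becker: Becker becomes $3,240.

Becker: $3,240 · Petrov: $775 · Dube: $3,780 · Quinlan: $270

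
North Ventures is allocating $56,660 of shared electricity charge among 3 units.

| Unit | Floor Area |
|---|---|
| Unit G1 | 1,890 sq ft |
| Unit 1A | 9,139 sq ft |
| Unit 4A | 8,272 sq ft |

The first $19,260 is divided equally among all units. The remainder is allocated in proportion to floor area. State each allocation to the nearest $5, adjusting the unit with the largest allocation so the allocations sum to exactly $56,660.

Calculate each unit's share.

Unit G1: $10,080 | Unit 1A: $24,130 | Unit 4A: $22,450

Equal tier: $19,260 ÷ 3 = $6,420 apiece.
Remainder $37,400 by floor area (total 19,301): Unit G1 3,662.30 → $3,660; Unit 1A 17,708.85 → $17,710; Unit 4A 16,028.85 → $16,030.
Totals: Unit G1 $6,420 + $3,660 = $10,080; Unit 1A $6,420 + $17,710 = $24,130; Unit 4A $6,420 + $16,030 = $22,450.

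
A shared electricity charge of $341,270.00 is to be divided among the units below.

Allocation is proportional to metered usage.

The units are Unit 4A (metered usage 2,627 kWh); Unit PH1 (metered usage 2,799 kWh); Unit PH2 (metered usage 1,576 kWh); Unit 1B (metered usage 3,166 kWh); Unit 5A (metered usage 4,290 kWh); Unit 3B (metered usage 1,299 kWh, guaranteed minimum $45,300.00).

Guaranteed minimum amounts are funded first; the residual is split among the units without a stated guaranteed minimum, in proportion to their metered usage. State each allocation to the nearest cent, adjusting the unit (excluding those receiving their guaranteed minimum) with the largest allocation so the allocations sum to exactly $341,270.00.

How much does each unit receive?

Minimums first: Unit 3B $45,300.00. Remaining pool $295,970.00.
Remaining pool split over remaining metered usage 14,458: Unit 4A 53,777.3682 → $53,777.37; Unit PH1 57,298.3836 → $57,298.38; Unit PH2 32,262.3267 → $32,262.33; Unit 1B 64,811.2478 → $64,811.25; Unit 5A 87,820.6737 → $87,820.67.

Unit 4A: $53,777.37 · Unit PH1: $57,298.38 · Unit PH2: $32,262.33 · Unit 1B: $64,811.25 · Unit 5A: $87,820.67 · Unit 3B: $45,300.00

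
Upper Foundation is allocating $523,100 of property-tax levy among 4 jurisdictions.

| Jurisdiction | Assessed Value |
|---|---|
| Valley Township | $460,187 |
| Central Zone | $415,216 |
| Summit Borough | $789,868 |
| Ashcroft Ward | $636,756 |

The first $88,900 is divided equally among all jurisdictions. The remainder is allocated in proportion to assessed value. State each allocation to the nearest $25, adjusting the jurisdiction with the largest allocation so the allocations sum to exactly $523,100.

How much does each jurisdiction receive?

Valley Township: $109,025 | Central Zone: $100,550 | Summit Borough: $171,200 | Ashcroft Ward: $142,325

$88,900 shared equally gives $22,225 per jurisdiction.
Remainder $434,200 by assessed value (total 2,302,027): Valley Township 86,798.81 → $86,800; Central Zone 78,316.54 → $78,325; Summit Borough 148,982.04 → $148,975; Ashcroft Ward 120,102.61 → $120,100.
Totals: Valley Township $22,225 + $86,800 = $109,025; Central Zone $22,225 + $78,325 = $100,550; Summit Borough $22,225 + $148,975 = $171,200; Ashcroft Ward $22,225 + $120,100 = $142,325.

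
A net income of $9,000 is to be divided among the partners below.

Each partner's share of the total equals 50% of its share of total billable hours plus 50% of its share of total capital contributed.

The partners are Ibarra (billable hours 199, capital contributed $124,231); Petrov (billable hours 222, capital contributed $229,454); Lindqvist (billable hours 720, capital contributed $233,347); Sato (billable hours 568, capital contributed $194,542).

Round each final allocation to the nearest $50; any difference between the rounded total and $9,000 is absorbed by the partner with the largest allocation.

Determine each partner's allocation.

Totals — billable hours 1,709, capital contributed 781,574.
Composite weights (50% billable hours + 50% capital contributed): Ibarra 0.1377; Petrov 0.2117; Lindqvist 0.3599; Sato 0.2906.
Pro-rata amounts: Ibarra 1,239.26; Petrov 1,905.66; Lindqvist 3,239.37; Sato 2,615.71.
At nearest $50: Ibarra $1,250; Petrov $1,900; Lindqvist $3,250; Sato $2,600. Sum = $9,000.
Rounded total matches; no reconciliation needed.

Ibarra: $1,250 · Petrov: $1,900 · Lindqvist: $3,250 · Sato: $2,600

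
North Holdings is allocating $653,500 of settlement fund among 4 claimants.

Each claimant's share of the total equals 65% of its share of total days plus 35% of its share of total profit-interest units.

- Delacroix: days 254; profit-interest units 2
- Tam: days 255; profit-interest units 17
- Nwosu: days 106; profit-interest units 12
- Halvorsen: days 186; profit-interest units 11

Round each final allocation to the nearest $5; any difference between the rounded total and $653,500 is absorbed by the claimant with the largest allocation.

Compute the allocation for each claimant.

Totals — days 801, profit-interest units 42.
Composite weights (65% days + 35% profit-interest units): Delacroix 0.2228; Tam 0.3486; Nwosu 0.1860; Halvorsen 0.2426.
Raw shares: Delacroix 145,589.36; Tam 227,807.16; Nwosu 121,562.42; Halvorsen 158,541.06.
At nearest $5: Delacroix $145,590; Tam $227,805; Nwosu $121,560; Halvorsen $158,540. Sum = $653,495.
Difference $653,500 − $653,495 = +$5 applied to largest allocation (Tam): Tam becomes $227,810.

Delacroix: $145,590; Tam: $227,810; Nwosu: $121,560; Halvorsen: $158,540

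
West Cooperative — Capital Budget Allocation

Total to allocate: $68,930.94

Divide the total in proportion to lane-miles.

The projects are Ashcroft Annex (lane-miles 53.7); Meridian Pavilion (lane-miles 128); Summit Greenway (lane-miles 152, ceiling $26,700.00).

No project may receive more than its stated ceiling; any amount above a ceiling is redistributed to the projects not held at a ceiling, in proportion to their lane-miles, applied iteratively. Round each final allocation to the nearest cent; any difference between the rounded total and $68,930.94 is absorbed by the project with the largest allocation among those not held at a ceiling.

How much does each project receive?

Ashcroft Annex: $12,481.02 | Meridian Pavilion: $29,749.92 | Summit Greenway: $26,700.00

Combined lane-miles = 333.7.
Unconstrained shares: Ashcroft Annex 11,092.5726; Meridian Pavilion 26,440.3965; Summit Greenway 31,397.9709.
Cap binds for Summit Greenway ($26,700.00); remaining pool $42,230.94 reallocated over remaining lane-miles 181.7.
Remaining shares: Ashcroft Annex 12,481.0208 → $12,481.02; Meridian Pavilion 29,749.9192 → $29,749.92.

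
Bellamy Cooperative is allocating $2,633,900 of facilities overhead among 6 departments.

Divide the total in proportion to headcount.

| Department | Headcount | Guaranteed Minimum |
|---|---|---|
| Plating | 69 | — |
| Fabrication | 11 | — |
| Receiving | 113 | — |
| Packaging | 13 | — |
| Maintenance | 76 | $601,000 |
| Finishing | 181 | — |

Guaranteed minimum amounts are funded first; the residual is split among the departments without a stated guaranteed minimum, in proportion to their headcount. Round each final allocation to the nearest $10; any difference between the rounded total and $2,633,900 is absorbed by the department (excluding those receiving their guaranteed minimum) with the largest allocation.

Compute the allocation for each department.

Plating: $362,460 | Fabrication: $57,780 | Receiving: $593,590 | Packaging: $68,290 | Maintenance: $601,000 | Finishing: $950,780

Guaranteed amounts: Maintenance $601,000. Balance $2,032,900.
Balance split over remaining headcount 387: Plating 362,455.04 → $362,460; Fabrication 57,782.69 → $57,780; Receiving 593,585.79 → $593,590; Packaging 68,288.63 → $68,290; Finishing 950,787.86 → $950,790.
Rounding difference −$10 applied to Finishing → $950,780.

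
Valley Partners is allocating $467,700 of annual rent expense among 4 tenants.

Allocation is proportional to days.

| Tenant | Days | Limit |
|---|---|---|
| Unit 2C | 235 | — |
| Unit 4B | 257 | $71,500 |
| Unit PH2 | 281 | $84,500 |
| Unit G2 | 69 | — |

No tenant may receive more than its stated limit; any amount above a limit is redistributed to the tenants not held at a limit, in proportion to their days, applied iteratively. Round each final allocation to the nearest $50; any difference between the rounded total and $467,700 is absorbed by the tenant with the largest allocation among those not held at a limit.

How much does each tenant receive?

Unit 2C: $240,950 · Unit 4B: $71,500 · Unit PH2: $84,500 · Unit G2: $70,750

Sum of days: 842.
Proportional shares (ignoring caps): Unit 2C 130,533.85; Unit 4B 142,754.04; Unit PH2 156,085.15; Unit G2 38,326.96.
Held at cap: Unit 4B ($71,500), Unit PH2 ($84,500); residual $311,700 reallocated over remaining days 304.
Redistributed shares: Unit 2C 240,952.30 → $240,950; Unit G2 70,747.70 → $70,750.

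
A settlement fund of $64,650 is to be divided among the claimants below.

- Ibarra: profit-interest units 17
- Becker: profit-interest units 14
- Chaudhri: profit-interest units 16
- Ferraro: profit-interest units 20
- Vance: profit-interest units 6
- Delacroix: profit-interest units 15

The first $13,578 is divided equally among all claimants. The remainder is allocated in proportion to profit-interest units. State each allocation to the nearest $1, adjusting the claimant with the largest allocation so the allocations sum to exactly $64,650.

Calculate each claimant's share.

First tranche $13,578 split equally: $2,263 each.
Remainder $51,072 by profit-interest units (total 88): Ibarra 9,866.18 → $9,866; Becker 8,125.09 → $8,125; Chaudhri 9,285.82 → $9,286; Ferraro 11,607.27 → $11,607; Vance 3,482.18 → $3,482; Delacroix 8,705.45 → $8,705.
Rounding difference +$1 on remainder applied to Ferraro.
Totals: Ibarra $2,263 + $9,866 = $12,129; Becker $2,263 + $8,125 = $10,388; Chaudhri $2,263 + $9,286 = $11,549; Ferraro $2,263 + $11,608 = $13,871; Vance $2,263 + $3,482 = $5,745; Delacroix $2,263 + $8,705 = $10,968.

Ibarra: $12,129 | Becker: $10,388 | Chaudhri: $11,549 | Ferraro: $13,871 | Vance: $5,745 | Delacroix: $10,968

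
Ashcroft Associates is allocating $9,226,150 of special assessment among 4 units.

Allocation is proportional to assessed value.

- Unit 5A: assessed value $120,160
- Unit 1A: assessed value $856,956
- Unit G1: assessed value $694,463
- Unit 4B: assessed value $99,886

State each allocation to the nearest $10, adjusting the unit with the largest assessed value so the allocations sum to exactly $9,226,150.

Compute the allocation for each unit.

Unit 5A: $625,820 | Unit 1A: $4,463,200 | Unit G1: $3,616,900 | Unit 4B: $520,230

Assessed value total: 120,160 + 856,956 + 694,463 + 99,886 = 1,771,465.
Raw shares: Unit 5A 625,817.72; Unit 1A 4,463,201.14; Unit G1 3,616,904.54; Unit 4B 520,226.60.
At nearest $10: Unit 5A $625,820; Unit 1A $4,463,200; Unit G1 $3,616,900; Unit 4B $520,230. Sum = $9,226,150.
No rounding difference to absorb.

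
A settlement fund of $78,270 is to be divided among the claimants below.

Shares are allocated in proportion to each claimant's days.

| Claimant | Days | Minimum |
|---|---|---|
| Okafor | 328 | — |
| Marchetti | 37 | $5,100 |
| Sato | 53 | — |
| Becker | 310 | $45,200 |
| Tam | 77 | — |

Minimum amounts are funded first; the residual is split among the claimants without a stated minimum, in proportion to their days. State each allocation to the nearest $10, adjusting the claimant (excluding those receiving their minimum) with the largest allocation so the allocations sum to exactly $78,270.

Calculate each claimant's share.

Okafor: $20,030 | Marchetti: $5,100 | Sato: $3,240 | Becker: $45,200 | Tam: $4,700

Fund the minimums — Marchetti $5,100; Becker $45,200. Residual $27,970.
Residual split over remaining days 458: Okafor 20,030.92 → $20,030; Sato 3,236.70 → $3,240; Tam 4,702.38 → $4,700.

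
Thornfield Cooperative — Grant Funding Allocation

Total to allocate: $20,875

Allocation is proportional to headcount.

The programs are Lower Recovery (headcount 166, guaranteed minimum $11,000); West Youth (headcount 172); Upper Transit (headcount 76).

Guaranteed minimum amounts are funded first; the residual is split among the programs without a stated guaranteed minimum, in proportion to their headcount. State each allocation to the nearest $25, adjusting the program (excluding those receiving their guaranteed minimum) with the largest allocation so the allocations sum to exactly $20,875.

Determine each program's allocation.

Guaranteed amounts: Lower Recovery $11,000. Balance $9,875.
Balance split over remaining headcount 248: West Youth 6,848.79 → $6,850; Upper Transit 3,026.21 → $3,025.

Lower Recovery: $11,000 | West Youth: $6,850 | Upper Transit: $3,025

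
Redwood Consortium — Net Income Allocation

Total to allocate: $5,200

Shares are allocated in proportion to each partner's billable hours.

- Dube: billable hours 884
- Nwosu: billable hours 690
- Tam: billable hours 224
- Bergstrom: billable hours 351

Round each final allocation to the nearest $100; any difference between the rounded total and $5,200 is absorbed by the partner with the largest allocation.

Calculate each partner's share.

Billable hours total: 2,149.
Raw shares: Dube 884/2,149 × $5,200 = 2,139.04; Nwosu 690/2,149 × $5,200 = 1,669.61; Tam 224/2,149 × $5,200 = 542.02; Bergstrom 351/2,149 × $5,200 = 849.33.
Rounded to nearest $100: Dube $2,100; Nwosu $1,700; Tam $500; Bergstrom $800. Sum = $5,100.
Difference $5,200 − $5,100 = +$100 applied to largest allocation (Dube): Dube becomes $2,200.

Dube: $2,200; Nwosu: $1,700; Tam: $500; Bergstrom: $800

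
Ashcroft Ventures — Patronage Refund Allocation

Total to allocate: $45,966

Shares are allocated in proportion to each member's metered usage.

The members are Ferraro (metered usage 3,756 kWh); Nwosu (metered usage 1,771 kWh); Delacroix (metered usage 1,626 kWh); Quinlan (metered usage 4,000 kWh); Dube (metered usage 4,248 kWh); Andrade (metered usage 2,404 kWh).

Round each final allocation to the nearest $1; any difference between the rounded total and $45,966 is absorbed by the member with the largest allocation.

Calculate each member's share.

Ferraro: $9,697; Nwosu: $4,572; Delacroix: $4,198; Quinlan: $10,327; Dube: $10,966; Andrade: $6,206

Metered usage total: 17,805.
Unrounded shares: Ferraro 3,756/17,805 × $45,966 = 9,696.62; Nwosu 1,771/17,805 × $45,966 = 4,572.07; Delacroix 1,626/17,805 × $45,966 = 4,197.74; Quinlan 4,000/17,805 × $45,966 = 10,326.54; Dube 4,248/17,805 × $45,966 = 10,966.78; Andrade 2,404/17,805 × $45,966 = 6,206.25.
After rounding ($1): Ferraro $9,697; Nwosu $4,572; Delacroix $4,198; Quinlan $10,327; Dube $10,967; Andrade $6,206. Sum = $45,967.
Difference $45,966 − $45,967 = −$1 applied to largest allocation (Dube): Dube becomes $10,966.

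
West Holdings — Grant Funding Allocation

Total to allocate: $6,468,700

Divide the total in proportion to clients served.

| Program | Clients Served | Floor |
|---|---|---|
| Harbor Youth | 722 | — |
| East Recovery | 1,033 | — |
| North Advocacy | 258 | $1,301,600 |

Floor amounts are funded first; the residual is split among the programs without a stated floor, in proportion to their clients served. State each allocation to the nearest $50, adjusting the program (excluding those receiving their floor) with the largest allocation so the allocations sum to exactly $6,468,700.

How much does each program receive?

Harbor Youth: $2,125,700; East Recovery: $3,041,400; North Advocacy: $1,301,600

Guaranteed amounts: North Advocacy $1,301,600. Balance $5,167,100.
Balance split over remaining clients served 1,755: Harbor Youth 2,125,724.33 → $2,125,700; East Recovery 3,041,375.67 → $3,041,400.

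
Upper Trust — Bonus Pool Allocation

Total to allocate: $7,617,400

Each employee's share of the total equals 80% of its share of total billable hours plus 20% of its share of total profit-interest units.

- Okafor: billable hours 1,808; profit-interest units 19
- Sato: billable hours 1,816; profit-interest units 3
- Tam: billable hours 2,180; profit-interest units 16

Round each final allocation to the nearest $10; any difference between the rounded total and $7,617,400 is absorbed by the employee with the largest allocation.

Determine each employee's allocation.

Totals — billable hours 5,804, profit-interest units 38.
Blended shares (80% billable hours + 20% profit-interest units): Okafor 0.3492; Sato 0.2661; Tam 0.3847.
Pro-rata amounts: Okafor 2,660,052.78; Sato 2,026,987.13; Tam 2,930,360.09.
At nearest $10: Okafor $2,660,050; Sato $2,026,990; Tam $2,930,360. Sum = $7,617,400.
Sum already equals the total — no adjustment.

Okafor: $2,660,050 · Sato: $2,026,990 · Tam: $2,930,360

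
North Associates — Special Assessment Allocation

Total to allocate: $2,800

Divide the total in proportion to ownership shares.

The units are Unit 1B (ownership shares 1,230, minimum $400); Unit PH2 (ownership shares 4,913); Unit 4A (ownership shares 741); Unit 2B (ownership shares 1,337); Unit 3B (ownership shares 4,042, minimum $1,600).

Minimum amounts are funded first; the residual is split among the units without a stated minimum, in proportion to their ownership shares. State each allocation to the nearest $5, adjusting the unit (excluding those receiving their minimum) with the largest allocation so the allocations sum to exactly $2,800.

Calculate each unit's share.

Unit 1B: $400 | Unit PH2: $560 | Unit 4A: $85 | Unit 2B: $155 | Unit 3B: $1,600

Minimums first: Unit 1B $400; Unit 3B $1,600. Remaining pool $800.
Remaining pool split over remaining ownership shares 6,991: Unit PH2 562.21 → $560; Unit 4A 84.79 → $85; Unit 2B 153.00 → $155.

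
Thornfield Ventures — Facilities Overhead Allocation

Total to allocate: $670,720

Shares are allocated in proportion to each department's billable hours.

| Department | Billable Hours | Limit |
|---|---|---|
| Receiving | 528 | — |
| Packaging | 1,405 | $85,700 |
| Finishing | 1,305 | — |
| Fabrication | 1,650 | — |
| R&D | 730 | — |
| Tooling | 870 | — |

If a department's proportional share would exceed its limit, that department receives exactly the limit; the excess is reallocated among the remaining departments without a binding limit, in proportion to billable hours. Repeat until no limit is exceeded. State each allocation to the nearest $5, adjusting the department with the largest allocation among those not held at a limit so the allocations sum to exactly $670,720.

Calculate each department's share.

Combined billable hours = 6,488.
Proportional shares (ignoring caps): Receiving 54,583.87; Packaging 145,246.86; Finishing 134,909.00; Fabrication 170,574.60; R&D 75,466.34; Tooling 89,939.33.
Capped: Packaging ($85,700); remaining pool $585,020 reallocated over remaining billable hours 5,083.
Shares after redistribution: Receiving 60,769.34 → $60,770; Finishing 150,196.95 → $150,195; Fabrication 189,904.19 → $189,905; R&D 84,018.22 → $84,020; Tooling 100,131.30 → $100,130.

Receiving: $60,770; Packaging: $85,700; Finishing: $150,195; Fabrication: $189,905; R&D: $84,020; Tooling: $100,130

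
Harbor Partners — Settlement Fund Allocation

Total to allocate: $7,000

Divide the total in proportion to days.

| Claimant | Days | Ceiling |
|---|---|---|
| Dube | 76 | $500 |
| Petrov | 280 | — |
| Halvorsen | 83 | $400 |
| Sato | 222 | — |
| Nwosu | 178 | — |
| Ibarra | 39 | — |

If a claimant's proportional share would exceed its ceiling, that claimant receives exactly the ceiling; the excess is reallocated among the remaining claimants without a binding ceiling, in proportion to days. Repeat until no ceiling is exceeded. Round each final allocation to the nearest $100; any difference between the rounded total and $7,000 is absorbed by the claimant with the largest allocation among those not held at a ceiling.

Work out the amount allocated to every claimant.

Sum of days: 878.
Pro-rata shares before constraints: Dube 605.92; Petrov 2,232.35; Halvorsen 661.73; Sato 1,769.93; Nwosu 1,419.13; Ibarra 310.93.
Cap binds for Dube ($500), Halvorsen ($400); remaining pool $6,100 reallocated over remaining days 719.
Redistributed shares: Petrov 2,375.52 → $2,400; Sato 1,883.45 → $1,900; Nwosu 1,510.15 → $1,500; Ibarra 330.88 → $300.

Dube: $500 | Petrov: $2,400 | Halvorsen: $400 | Sato: $1,900 | Nwosu: $1,500 | Ibarra: $300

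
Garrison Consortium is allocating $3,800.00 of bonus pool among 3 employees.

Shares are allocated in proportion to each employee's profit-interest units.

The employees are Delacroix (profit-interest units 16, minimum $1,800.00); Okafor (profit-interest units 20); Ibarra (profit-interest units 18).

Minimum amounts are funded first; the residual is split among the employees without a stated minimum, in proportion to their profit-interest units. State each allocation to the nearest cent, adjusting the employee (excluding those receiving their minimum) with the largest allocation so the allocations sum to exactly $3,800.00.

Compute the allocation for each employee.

Fund the minimums — Delacroix $1,800.00. Remaining pool $2,000.00.
Remaining pool split over remaining profit-interest units 38: Okafor 1,052.6316 → $1,052.63; Ibarra 947.3684 → $947.37.

Delacroix: $1,800.00; Okafor: $1,052.63; Ibarra: $947.37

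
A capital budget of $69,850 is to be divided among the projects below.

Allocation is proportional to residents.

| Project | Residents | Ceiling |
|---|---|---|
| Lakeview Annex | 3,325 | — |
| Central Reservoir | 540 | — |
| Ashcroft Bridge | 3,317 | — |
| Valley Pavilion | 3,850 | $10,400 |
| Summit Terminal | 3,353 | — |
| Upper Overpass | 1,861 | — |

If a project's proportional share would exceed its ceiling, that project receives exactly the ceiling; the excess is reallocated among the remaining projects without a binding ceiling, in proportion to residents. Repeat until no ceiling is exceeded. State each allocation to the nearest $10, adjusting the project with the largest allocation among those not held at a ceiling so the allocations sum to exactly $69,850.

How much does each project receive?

Lakeview Annex: $15,950 · Central Reservoir: $2,590 · Ashcroft Bridge: $15,910 · Valley Pavilion: $10,400 · Summit Terminal: $16,070 · Upper Overpass: $8,930

Residents total: 16,246.
Proportional shares (ignoring caps): Lakeview Annex 14,295.90; Central Reservoir 2,321.74; Ashcroft Bridge 14,261.51; Valley Pavilion 16,553.15; Summit Terminal 14,416.29; Upper Overpass 8,001.41.
Capped: Valley Pavilion ($10,400); balance $59,450 reallocated over remaining residents 12,396.
Remaining shares: Lakeview Annex 15,946.37 → $15,950; Central Reservoir 2,589.79 → $2,590; Ashcroft Bridge 15,908.01 → $15,910; Summit Terminal 16,080.66 → $16,080; Upper Overpass 8,925.17 → $8,930.
Rounding difference −$10 applied to Summit Terminal → $16,070.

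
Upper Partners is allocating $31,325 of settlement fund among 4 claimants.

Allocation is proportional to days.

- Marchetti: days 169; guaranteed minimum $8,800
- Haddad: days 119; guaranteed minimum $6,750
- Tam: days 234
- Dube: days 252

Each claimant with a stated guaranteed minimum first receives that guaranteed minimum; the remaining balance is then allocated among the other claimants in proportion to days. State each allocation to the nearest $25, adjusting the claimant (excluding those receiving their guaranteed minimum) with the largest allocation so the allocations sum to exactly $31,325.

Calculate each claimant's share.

Minimums first: Marchetti $8,800; Haddad $6,750. Residual $15,775.
Residual split over remaining days 486: Tam 7,595.37 → $7,600; Dube 8,179.63 → $8,175.

Marchetti: $8,800 · Haddad: $6,750 · Tam: $7,600 · Dube: $8,175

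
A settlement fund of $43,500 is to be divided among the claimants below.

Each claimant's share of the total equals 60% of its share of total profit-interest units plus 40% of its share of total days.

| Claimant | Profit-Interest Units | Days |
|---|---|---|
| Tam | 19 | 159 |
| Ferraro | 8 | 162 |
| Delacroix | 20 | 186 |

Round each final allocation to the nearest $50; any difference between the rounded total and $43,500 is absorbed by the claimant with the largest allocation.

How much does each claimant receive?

Tam: $16,000; Ferraro: $10,000; Delacroix: $17,500

Profit-interest units total 47; days total 507.
Blended shares (60% profit-interest units + 40% days): Tam 0.3680; Ferraro 0.2299; Delacroix 0.4021.
Pro-rata amounts: Tam 16,007.87; Ferraro 10,002.32; Delacroix 17,489.81.
At nearest $50: Tam $16,000; Ferraro $10,000; Delacroix $17,500. Sum = $43,500.
Sum already equals the total — no adjustment.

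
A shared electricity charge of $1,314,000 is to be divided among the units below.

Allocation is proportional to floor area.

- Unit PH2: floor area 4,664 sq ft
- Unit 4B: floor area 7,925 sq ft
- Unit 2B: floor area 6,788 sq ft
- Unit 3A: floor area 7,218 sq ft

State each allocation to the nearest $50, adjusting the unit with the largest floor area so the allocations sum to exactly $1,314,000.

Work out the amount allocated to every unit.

Floor area total: 26,595.
Pro-rata amounts: Unit PH2 4,664/26,595 × $1,314,000 = 230,437.90; Unit 4B 7,925/26,595 × $1,314,000 = 391,556.68; Unit 2B 6,788/26,595 × $1,314,000 = 335,380.03; Unit 3A 7,218/26,595 × $1,314,000 = 356,625.38.
Rounded to nearest $50: Unit PH2 $230,450; Unit 4B $391,550; Unit 2B $335,400; Unit 3A $356,650. Sum = $1,314,050.
Difference $1,314,000 − $1,314,050 = −$50 applied to largest floor area (Unit 4B): Unit 4B becomes $391,500.

Unit PH2: $230,450; Unit 4B: $391,500; Unit 2B: $335,400; Unit 3A: $356,650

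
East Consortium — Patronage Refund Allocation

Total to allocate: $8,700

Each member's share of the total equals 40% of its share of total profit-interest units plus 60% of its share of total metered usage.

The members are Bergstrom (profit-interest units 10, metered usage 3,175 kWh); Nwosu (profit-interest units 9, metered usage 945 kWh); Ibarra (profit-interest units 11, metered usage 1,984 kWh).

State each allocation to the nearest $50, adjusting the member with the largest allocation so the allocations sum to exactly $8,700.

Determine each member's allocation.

Bergstrom: $3,900; Nwosu: $1,850; Ibarra: $2,950

Profit-interest units total 30; metered usage total 6,104.
Blended shares (40% profit-interest units + 60% metered usage): Bergstrom 0.4454; Nwosu 0.2129; Ibarra 0.3417.
Pro-rata amounts: Bergstrom 3,875.19; Nwosu 1,852.14; Ibarra 2,972.67.
Rounded to nearest $50: Bergstrom $3,900; Nwosu $1,850; Ibarra $2,950. Sum = $8,700.
Rounded total matches; no reconciliation needed.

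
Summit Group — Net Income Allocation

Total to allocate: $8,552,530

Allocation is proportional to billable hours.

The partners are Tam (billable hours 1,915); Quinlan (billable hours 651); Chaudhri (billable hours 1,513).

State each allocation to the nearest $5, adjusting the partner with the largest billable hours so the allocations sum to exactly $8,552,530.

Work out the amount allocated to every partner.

Tam: $4,015,225 · Quinlan: $1,364,965 · Chaudhri: $3,172,340

Total billable hours = 1,915 + 651 + 1,513 = 4,079.
Proportional shares: Tam 4,015,223.08; Quinlan 1,364,966.18; Chaudhri 3,172,340.74.
After rounding ($5): Tam $4,015,225; Quinlan $1,364,965; Chaudhri $3,172,340. Sum = $8,552,530.
No rounding difference to absorb.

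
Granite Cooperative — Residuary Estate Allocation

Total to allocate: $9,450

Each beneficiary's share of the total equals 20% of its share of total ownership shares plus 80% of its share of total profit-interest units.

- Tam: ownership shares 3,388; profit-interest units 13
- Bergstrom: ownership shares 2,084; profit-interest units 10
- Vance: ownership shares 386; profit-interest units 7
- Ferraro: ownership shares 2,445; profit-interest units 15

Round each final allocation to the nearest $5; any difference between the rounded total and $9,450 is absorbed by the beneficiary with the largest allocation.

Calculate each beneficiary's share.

Ownership shares total 8,303; profit-interest units total 45.
Blended shares (20% ownership shares + 80% profit-interest units): Tam 0.3127; Bergstrom 0.2280; Vance 0.1337; Ferraro 0.3256.
Pro-rata amounts: Tam 2,955.21; Bergstrom 2,154.38; Vance 1,263.86; Ferraro 3,076.55.
At nearest $5: Tam $2,955; Bergstrom $2,155; Vance $1,265; Ferraro $3,075. Sum = $9,450.
Sum already equals the total — no adjustment.

Tam: $2,955 | Bergstrom: $2,155 | Vance: $1,265 | Ferraro: $3,075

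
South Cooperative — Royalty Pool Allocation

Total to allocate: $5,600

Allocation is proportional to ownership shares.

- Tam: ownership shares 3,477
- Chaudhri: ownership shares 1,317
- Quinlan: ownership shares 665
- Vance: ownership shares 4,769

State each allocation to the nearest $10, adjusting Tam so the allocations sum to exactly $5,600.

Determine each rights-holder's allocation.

Combined ownership shares = 10,228.
Raw shares: Tam 3,477/10,228 × $5,600 = 1,903.72; Chaudhri 1,317/10,228 × $5,600 = 721.08; Quinlan 665/10,228 × $5,600 = 364.10; Vance 4,769/10,228 × $5,600 = 2,611.11.
After rounding ($10): Tam $1,900; Chaudhri $720; Quinlan $360; Vance $2,610. Sum = $5,590.
Difference $5,600 − $5,590 = +$10 applied to Tam: Tam becomes $1,910.

Tam: $1,910 | Chaudhri: $720 | Quinlan: $360 | Vance: $2,610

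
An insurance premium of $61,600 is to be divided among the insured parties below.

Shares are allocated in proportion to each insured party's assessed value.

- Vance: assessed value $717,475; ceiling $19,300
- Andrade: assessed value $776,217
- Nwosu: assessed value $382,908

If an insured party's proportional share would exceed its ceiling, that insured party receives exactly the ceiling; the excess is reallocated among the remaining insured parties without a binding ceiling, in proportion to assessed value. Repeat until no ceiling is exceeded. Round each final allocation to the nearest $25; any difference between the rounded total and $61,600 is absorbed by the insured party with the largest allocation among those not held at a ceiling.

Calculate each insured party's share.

Vance: $19,300 | Andrade: $28,325 | Nwosu: $13,975

Combined assessed value = 1,876,600.
Unconstrained shares: Vance 23,551.35; Andrade 25,479.57; Nwosu 12,569.08.
Held at cap: Vance ($19,300); balance $42,300 reallocated over remaining assessed value 1,159,125.
Shares after redistribution: Andrade 28,326.52 → $28,325; Nwosu 13,973.48 → $13,975.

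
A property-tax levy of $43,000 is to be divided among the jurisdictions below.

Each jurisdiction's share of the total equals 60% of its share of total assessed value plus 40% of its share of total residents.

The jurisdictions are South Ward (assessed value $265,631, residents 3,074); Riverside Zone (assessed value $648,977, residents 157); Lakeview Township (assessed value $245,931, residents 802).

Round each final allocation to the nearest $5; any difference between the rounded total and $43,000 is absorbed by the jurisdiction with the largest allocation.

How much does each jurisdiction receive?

South Ward: $19,015 | Riverside Zone: $15,095 | Lakeview Township: $8,890

Totals — assessed value 1,160,539, residents 4,033.
Composite weights (60% assessed value + 40% residents): South Ward 0.4422; Riverside Zone 0.3511; Lakeview Township 0.2067.
Unrounded shares: South Ward 19,015.30; Riverside Zone 15,097.02; Lakeview Township 8,887.69.
Rounded to nearest $5: South Ward $19,015; Riverside Zone $15,095; Lakeview Township $8,890. Sum = $43,000.
No rounding difference to absorb.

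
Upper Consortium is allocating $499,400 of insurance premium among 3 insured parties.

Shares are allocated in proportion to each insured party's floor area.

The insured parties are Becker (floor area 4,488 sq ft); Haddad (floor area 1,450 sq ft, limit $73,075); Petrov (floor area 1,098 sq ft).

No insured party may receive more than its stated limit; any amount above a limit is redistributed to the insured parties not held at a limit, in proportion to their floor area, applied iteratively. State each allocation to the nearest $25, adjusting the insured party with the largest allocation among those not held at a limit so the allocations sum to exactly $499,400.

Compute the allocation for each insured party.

Becker: $342,525 | Haddad: $73,075 | Petrov: $83,800

Combined floor area = 7,036.
Unconstrained shares: Becker 318,548.49; Haddad 102,917.85; Petrov 77,933.66.
Held at cap: Haddad ($73,075); balance $426,325 reallocated over remaining floor area 5,586.
Remaining shares: Becker 342,525.35 → $342,525; Petrov 83,799.65 → $83,800.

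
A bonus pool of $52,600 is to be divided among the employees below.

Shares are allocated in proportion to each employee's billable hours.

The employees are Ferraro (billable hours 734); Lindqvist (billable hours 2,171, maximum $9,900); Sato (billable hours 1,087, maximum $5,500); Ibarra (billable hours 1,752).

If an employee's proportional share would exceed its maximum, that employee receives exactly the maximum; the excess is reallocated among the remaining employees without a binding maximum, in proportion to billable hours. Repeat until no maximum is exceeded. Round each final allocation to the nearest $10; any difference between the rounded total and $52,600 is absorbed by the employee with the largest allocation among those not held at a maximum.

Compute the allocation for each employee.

Combined billable hours = 5,744.
Proportional shares (ignoring caps): Ferraro 6,721.52; Lindqvist 19,880.68; Sato 9,954.07; Ibarra 16,043.73.
Held at cap: Lindqvist ($9,900), Sato ($5,500); remaining pool $37,200 reallocated over remaining billable hours 2,486.
Redistributed shares: Ferraro 10,983.43 → $10,980; Ibarra 26,216.57 → $26,220.

Ferraro: $10,980 | Lindqvist: $9,900 | Sato: $5,500 | Ibarra: $26,220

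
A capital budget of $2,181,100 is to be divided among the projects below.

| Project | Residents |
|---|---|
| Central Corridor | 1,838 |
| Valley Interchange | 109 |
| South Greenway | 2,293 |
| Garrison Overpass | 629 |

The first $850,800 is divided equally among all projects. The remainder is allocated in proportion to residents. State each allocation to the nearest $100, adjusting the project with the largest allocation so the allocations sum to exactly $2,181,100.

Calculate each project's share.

Central Corridor: $714,900; Valley Interchange: $242,500; South Greenway: $839,100; Garrison Overpass: $384,600

First tranche $850,800 split equally: $212,700 each.
Remainder $1,330,300 by residents (total 4,869): Central Corridor 502,175.27 → $502,200; Valley Interchange 29,780.80 → $29,800; South Greenway 626,489.61 → $626,500; Garrison Overpass 171,854.32 → $171,900.
Rounding difference −$100 on remainder applied to South Greenway.
Totals: Central Corridor $212,700 + $502,200 = $714,900; Valley Interchange $212,700 + $29,800 = $242,500; South Greenway $212,700 + $626,400 = $839,100; Garrison Overpass $212,700 + $171,900 = $384,600.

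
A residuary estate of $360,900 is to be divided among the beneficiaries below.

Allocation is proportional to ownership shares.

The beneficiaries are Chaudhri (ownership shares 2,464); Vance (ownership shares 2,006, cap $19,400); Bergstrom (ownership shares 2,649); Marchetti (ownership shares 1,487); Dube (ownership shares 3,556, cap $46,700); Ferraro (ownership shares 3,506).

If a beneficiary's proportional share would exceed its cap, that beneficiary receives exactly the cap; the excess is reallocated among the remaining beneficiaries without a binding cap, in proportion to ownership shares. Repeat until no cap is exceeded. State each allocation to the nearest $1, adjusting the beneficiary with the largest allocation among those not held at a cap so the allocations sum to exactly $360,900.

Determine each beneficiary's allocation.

Ownership shares total: 15,668.
Proportional shares (ignoring caps): Chaudhri 56,756.29; Vance 46,206.62; Bergstrom 61,017.62; Marchetti 34,251.87; Dube 81,909.65; Ferraro 80,757.94.
Cap binds for Vance ($19,400), Dube ($46,700); balance $294,800 reallocated over remaining ownership shares 10,106.
Redistributed shares: Chaudhri 71,876.83 → $71,877; Bergstrom 77,273.42 → $77,273; Marchetti 43,376.96 → $43,377; Ferraro 102,272.79 → $102,273.

Chaudhri: $71,877; Vance: $19,400; Bergstrom: $77,273; Marchetti: $43,377; Dube: $46,700; Ferraro: $102,273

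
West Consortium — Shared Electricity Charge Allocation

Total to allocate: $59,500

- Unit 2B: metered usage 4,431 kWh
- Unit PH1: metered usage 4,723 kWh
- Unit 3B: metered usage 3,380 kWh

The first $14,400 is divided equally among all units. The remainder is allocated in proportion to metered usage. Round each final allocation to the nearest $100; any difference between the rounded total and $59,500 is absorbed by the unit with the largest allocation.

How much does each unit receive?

Unit 2B: $20,700 · Unit PH1: $21,800 · Unit 3B: $17,000

Equal tier: $14,400 ÷ 3 = $4,800 apiece.
Remainder $45,100 by metered usage (total 12,534): Unit 2B 15,943.68 → $15,900; Unit PH1 16,994.36 → $17,000; Unit 3B 12,161.96 → $12,200.
Totals: Unit 2B $4,800 + $15,900 = $20,700; Unit PH1 $4,800 + $17,000 = $21,800; Unit 3B $4,800 + $12,200 = $17,000.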